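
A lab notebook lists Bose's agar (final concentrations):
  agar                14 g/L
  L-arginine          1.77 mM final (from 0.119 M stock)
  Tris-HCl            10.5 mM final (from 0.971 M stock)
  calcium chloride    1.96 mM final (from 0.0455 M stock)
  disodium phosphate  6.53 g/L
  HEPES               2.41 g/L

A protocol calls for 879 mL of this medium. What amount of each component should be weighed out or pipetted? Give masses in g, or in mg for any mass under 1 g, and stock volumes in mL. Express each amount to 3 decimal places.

Target volume = 879 mL = 0.879 L.
agar: 14 g/L × 0.879 L = 12.306 g
L-arginine: dilute stock: 1.77 mM × 879 mL ÷ 119 mM = 13.074 mL
Tris-HCl: dilute stock: 10.5 mM × 879 mL ÷ 971 mM = 9.505 mL
calcium chloride: dilute stock: 1.96 mM × 879 mL ÷ 45.5 mM = 37.865 mL
disodium phosphate: 6.53 g/L × 0.879 L = 5.740 g
HEPES: 2.41 g/L × 0.879 L = 2.118 g

agar 12.306 g; L-arginine 13.074 mL; Tris-HCl 9.505 mL; calcium chloride 37.865 mL; disodium phosphate 5.740 g; HEPES 2.118 g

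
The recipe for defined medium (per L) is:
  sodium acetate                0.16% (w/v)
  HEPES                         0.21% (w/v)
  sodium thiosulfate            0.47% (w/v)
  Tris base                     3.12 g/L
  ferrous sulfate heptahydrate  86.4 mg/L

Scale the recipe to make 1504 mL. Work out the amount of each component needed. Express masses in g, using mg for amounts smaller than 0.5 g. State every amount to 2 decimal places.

Target volume = 1504 mL = 1.504 L.
sodium acetate: 0.16 g per 100 mL × 1504 mL ÷ 100 = 2.41 g
HEPES: 0.21% w/v = 2.1 g/L → 2.1 × 1.504 L = 3.16 g
sodium thiosulfate: 0.47% w/v = 4.7 g/L → 4.7 × 1.504 L = 7.07 g
Tris base: 3.12 g/L × 1.504 L = 4.69 g
ferrous sulfate heptahydrate: 86.4 mg/L × 1.504 L = 129.95 mg

sodium acetate 2.41 g; HEPES 3.16 g; sodium thiosulfate 7.07 g; Tris base 4.69 g; ferrous sulfate heptahydrate 129.95 mg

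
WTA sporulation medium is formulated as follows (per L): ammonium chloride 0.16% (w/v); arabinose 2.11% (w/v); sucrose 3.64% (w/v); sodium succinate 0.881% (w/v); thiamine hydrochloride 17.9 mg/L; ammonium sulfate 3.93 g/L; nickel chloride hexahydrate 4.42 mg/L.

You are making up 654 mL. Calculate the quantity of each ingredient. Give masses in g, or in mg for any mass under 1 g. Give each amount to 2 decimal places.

Scale factor relative to 1 L: 0.654.
ammonium chloride: 0.16 g per 100 mL × 654 mL ÷ 100 = 1.05 g
arabinose: 2.11% w/v = 21.1 g/L → 21.1 × 0.654 L = 13.80 g
sucrose: 3.64 g per 100 mL × 654 mL ÷ 100 = 23.81 g
sodium succinate: 0.881 g per 100 mL × 654 mL ÷ 100 = 5.76 g
thiamine hydrochloride: 17.9 mg/L × 0.654 L = 11.71 mg
ammonium sulfate: 3.93 g/L × 0.654 L = 2.57 g
nickel chloride hexahydrate: 4.42 mg/L × 0.654 L = 2.89 mg

ammonium chloride 1.05 g; arabinose 13.80 g; sucrose 23.81 g; sodium succinate 5.76 g; thiamine hydrochloride 11.71 mg; ammonium sulfate 2.57 g; nickel chloride hexahydrate 2.89 mg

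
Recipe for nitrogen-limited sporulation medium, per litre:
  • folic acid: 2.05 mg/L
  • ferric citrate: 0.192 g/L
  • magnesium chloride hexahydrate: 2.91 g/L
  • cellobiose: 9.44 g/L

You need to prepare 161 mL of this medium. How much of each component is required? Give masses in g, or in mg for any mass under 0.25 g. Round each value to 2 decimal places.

folic acid 0.33 mg; ferric citrate 30.91 mg; magnesium chloride hexahydrate 0.47 g; cellobiose 1.52 g

Working volume: 161 mL = 0.161 L.
folic acid: 2.05 mg/L × 0.161 L = 0.33 mg
ferric citrate: 0.192 g/L × 0.161 L = 0.030912 g = 30.91 mg
magnesium chloride hexahydrate: 2.91 g/L × 0.161 L = 0.47 g
cellobiose: 9.44 g/L × 0.161 L = 1.52 g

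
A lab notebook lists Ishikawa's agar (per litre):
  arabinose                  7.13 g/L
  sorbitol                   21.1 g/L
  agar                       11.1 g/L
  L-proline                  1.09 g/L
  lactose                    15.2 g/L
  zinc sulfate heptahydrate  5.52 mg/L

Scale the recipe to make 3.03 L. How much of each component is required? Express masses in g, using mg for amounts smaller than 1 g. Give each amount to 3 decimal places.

Scale factor relative to 1 L: 3.03.
arabinose: 7.13 g/L × 3.03 L = 21.604 g
sorbitol: 21.1 g/L × 3.03 L = 63.933 g
agar: 11.1 g/L × 3.03 L = 33.633 g
L-proline: 1.09 g/L × 3.03 L = 3.303 g
lactose: 15.2 g/L × 3.03 L = 46.056 g
zinc sulfate heptahydrate: 5.52 mg/L × 3.03 L = 16.726 mg

arabinose 21.604 g; sorbitol 63.933 g; agar 33.633 g; L-proline 3.303 g; lactose 46.056 g; zinc sulfate heptahydrate 16.726 mg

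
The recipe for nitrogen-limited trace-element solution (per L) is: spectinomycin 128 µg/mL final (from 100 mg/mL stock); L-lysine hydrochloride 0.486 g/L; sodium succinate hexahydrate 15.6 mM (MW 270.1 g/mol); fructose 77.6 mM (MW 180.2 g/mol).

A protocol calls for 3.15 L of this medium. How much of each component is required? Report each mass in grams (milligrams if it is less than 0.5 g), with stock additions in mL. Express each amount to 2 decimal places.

Scale factor relative to 1 L: 3.15.
spectinomycin: V = C2·V2/C1 = 128 µg/mL × 3150 mL ÷ 100000 µg/mL = 4.03 mL
L-lysine hydrochloride: 0.486 g/L × 3.15 L = 1.53 g
sodium succinate hexahydrate: 15.6 mmol/L × 270.1 g/mol × 3.15 L ÷ 1000 = 13.27 g
fructose: 77.6 mmol/L × 180.2 g/mol × 3.15 L ÷ 1000 = 44.05 g

spectinomycin 4.03 mL; L-lysine hydrochloride 1.53 g; sodium succinate hexahydrate 13.27 g; fructose 44.05 g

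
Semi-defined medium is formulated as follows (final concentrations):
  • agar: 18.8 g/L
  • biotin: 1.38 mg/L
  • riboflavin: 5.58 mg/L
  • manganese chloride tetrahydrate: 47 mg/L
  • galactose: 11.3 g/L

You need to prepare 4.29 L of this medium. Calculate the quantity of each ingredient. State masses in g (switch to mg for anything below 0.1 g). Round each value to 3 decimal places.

Working volume: 4.29 L.
agar: 18.8 g/L × 4.29 L = 80.652 g
biotin: 1.38 mg/L × 4.29 L = 5.920 mg
riboflavin: 5.58 mg/L × 4.29 L = 23.938 mg
manganese chloride tetrahydrate: 47 mg/L × 4.29 L = 201.63 mg = 0.202 g
galactose: 11.3 g/L × 4.29 L = 48.477 g

agar 80.652 g; biotin 5.920 mg; riboflavin 23.938 mg; manganese chloride tetrahydrate 0.202 g; galactose 48.477 g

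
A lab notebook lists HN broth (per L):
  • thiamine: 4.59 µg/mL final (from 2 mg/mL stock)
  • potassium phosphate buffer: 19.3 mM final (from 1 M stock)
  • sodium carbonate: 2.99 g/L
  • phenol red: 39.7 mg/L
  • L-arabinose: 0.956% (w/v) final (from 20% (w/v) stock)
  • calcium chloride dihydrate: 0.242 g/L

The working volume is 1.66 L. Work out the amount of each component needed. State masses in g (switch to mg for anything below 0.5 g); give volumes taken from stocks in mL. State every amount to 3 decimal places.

thiamine 3.810 mL; potassium phosphate buffer 32.038 mL; sodium carbonate 4.963 g; phenol red 65.902 mg; L-arabinose 79.348 mL; calcium chloride dihydrate 401.720 mg

Scale factor relative to 1 L: 1.66.
thiamine: dilute stock: 4.59 µg/mL × 1660 mL ÷ 2000 µg/mL = 3.810 mL
potassium phosphate buffer: V = C2·V2/C1 = 19.3 mM × 1660 mL ÷ 1000 mM = 32.038 mL
sodium carbonate: 2.99 g/L × 1.66 L = 4.963 g
phenol red: 39.7 mg/L × 1.66 L = 65.902 mg
L-arabinose: dilute stock: 0.956% ÷ 20% × 1660 mL = 79.348 mL
calcium chloride dihydrate: 0.242 g/L × 1.66 L = 0.40172 g = 401.720 mg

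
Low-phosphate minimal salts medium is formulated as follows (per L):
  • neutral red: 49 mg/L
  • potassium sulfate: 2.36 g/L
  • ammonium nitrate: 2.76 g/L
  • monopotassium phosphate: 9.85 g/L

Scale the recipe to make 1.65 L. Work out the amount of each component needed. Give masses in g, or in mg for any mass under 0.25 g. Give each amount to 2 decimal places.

Working volume: 1.65 L.
neutral red: 49 mg/L × 1.65 L = 80.85 mg
potassium sulfate: 2.36 g/L × 1.65 L = 3.89 g
ammonium nitrate: 2.76 g/L × 1.65 L = 4.55 g
monopotassium phosphate: 9.85 g/L × 1.65 L = 16.25 g

neutral red 80.85 mg; potassium sulfate 3.89 g; ammonium nitrate 4.55 g; monopotassium phosphate 16.25 g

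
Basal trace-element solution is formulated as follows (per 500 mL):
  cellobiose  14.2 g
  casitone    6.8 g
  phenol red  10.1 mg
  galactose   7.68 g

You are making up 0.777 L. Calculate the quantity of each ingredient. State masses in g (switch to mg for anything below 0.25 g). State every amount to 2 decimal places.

Ratio of target to recipe volume: 777 / 500 = 1.554.
cellobiose: 14.2 g × (777 mL / 500 mL) = 22.07 g
casitone: 6.8 g × (777 mL / 500 mL) = 10.57 g
phenol red: 10.1 mg × (777 mL / 500 mL) = 15.70 mg
galactose: 7.68 g × (777 mL / 500 mL) = 11.93 g

cellobiose 22.07 g; casitone 10.57 g; phenol red 15.70 mg; galactose 11.93 g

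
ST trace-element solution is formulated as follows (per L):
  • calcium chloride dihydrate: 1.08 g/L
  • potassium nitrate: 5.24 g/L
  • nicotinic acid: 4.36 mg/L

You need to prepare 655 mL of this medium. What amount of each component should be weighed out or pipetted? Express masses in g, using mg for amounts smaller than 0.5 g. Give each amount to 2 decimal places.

Scale factor relative to 1 L: 0.655.
calcium chloride dihydrate: 1.08 g/L × 0.655 L = 0.71 g
potassium nitrate: 5.24 g/L × 0.655 L = 3.43 g
nicotinic acid: 4.36 mg/L × 0.655 L = 2.86 mg

calcium chloride dihydrate 0.71 g; potassium nitrate 3.43 g; nicotinic acid 2.86 mg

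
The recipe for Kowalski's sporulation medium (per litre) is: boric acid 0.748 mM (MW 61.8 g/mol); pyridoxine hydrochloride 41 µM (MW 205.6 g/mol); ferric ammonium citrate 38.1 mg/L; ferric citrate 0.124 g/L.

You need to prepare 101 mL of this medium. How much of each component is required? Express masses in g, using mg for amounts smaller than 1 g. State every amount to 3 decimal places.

Scale factor relative to 1 L: 0.101.
boric acid: 0.748 mmol/L × 61.8 mg/mmol × 0.101 L = 4.669 mg
pyridoxine hydrochloride: 41 µmol/L × 205.6 g/mol × 0.101 L ÷ 1000 = 0.851 mg
ferric ammonium citrate: 38.1 mg/L × 0.101 L = 3.848 mg
ferric citrate: 0.124 g/L × 0.101 L = 0.012524 g = 12.524 mg

boric acid 4.669 mg; pyridoxine hydrochloride 0.851 mg; ferric ammonium citrate 3.848 mg; ferric citrate 12.524 mg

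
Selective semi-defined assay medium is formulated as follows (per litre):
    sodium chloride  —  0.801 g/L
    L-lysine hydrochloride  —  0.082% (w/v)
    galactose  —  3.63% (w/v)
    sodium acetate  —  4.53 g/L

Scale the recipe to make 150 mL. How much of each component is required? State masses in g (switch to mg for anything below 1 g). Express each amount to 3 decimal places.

sodium chloride 120.150 mg; L-lysine hydrochloride 123.000 mg; galactose 5.445 g; sodium acetate 679.500 mg

Working volume: 150 mL = 0.15 L.
sodium chloride: 0.801 g/L × 0.15 L = 0.12015 g = 120.150 mg
L-lysine hydrochloride: 0.082% w/v = 0.82 g/L → 0.82 × 0.15 L = 0.123 g = 123.000 mg
galactose: 3.63 g per 100 mL × 150 mL ÷ 100 = 5.445 g
sodium acetate: 4.53 g/L × 0.15 L = 0.6795 g = 679.500 mg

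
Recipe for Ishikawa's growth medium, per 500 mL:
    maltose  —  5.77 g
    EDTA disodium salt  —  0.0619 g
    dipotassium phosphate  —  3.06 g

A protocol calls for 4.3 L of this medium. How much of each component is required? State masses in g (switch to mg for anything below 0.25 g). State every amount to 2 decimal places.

maltose 49.62 g; EDTA disodium salt 0.53 g; dipotassium phosphate 26.32 g

Scale factor = 4300 mL / 500 mL = 8.6.
maltose: 5.77 g × (4300 mL / 500 mL) = 49.62 g
EDTA disodium salt: 0.0619 g × (4300 mL / 500 mL) = 0.53 g
dipotassium phosphate: 3.06 g × (4300 mL / 500 mL) = 26.32 g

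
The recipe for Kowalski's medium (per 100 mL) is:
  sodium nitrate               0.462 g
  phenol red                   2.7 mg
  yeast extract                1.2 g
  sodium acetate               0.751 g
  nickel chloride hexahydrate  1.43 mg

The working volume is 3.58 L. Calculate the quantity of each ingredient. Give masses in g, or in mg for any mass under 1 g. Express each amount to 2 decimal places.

sodium nitrate 16.54 g; phenol red 96.66 mg; yeast extract 42.96 g; sodium acetate 26.89 g; nickel chloride hexahydrate 51.19 mg

Scale factor = 3580 mL / 100 mL = 35.8.
sodium nitrate: 0.462 g × (3580 mL / 100 mL) = 16.54 g
phenol red: 2.7 mg × (3580 mL / 100 mL) = 96.66 mg
yeast extract: 1.2 g × (3580 mL / 100 mL) = 42.96 g
sodium acetate: 0.751 g × (3580 mL / 100 mL) = 26.89 g
nickel chloride hexahydrate: 1.43 mg × (3580 mL / 100 mL) = 51.19 mg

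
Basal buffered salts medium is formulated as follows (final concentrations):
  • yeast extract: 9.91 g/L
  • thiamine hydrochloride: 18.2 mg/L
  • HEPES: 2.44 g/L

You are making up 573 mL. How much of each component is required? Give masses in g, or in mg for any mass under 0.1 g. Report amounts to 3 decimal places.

yeast extract 5.678 g; thiamine hydrochloride 10.429 mg; HEPES 1.398 g

Working volume: 573 mL = 0.573 L.
yeast extract: 9.91 g/L × 0.573 L = 5.678 g
thiamine hydrochloride: 18.2 mg/L × 0.573 L = 10.429 mg
HEPES: 2.44 g/L × 0.573 L = 1.398 g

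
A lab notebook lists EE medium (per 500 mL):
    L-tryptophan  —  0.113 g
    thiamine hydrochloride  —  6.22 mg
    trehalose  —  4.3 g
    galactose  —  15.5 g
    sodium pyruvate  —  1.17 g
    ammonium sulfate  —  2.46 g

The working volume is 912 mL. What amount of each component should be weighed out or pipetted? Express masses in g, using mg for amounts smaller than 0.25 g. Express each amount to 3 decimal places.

L-tryptophan 206.112 mg; thiamine hydrochloride 11.345 mg; trehalose 7.843 g; galactose 28.272 g; sodium pyruvate 2.134 g; ammonium sulfate 4.487 g

Ratio of target to recipe volume: 912 / 500 = 1.824.
L-tryptophan: 0.113 g × (912 mL / 500 mL) = 0.206112 g = 206.112 mg
thiamine hydrochloride: 6.22 mg × (912 mL / 500 mL) = 11.345 mg
trehalose: 4.3 g × (912 mL / 500 mL) = 7.843 g
galactose: 15.5 g × (912 mL / 500 mL) = 28.272 g
sodium pyruvate: 1.17 g × (912 mL / 500 mL) = 2.134 g
ammonium sulfate: 2.46 g × (912 mL / 500 mL) = 4.487 g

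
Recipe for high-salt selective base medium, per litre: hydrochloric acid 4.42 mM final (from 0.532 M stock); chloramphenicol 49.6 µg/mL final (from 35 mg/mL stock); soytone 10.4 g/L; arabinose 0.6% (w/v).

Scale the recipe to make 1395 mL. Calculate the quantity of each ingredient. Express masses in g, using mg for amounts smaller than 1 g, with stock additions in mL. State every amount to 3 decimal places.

Target volume = 1395 mL = 1.395 L.
hydrochloric acid: V = C2·V2/C1 = 4.42 mM × 1395 mL ÷ 532 mM = 11.590 mL
chloramphenicol: C1V1 = C2V2 → 49.6 µg/mL × 1395 mL ÷ 35000 µg/mL = 1.977 mL
soytone: 10.4 g/L × 1.395 L = 14.508 g
arabinose: 0.6% w/v = 6 g/L → 6 × 1.395 L = 8.370 g

hydrochloric acid 11.590 mL; chloramphenicol 1.977 mL; soytone 14.508 g; arabinose 8.370 g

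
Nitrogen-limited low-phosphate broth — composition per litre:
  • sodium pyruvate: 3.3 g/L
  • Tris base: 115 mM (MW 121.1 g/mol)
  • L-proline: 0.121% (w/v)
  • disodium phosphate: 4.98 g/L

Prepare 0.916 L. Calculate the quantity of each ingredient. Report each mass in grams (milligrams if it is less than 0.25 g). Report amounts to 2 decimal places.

sodium pyruvate 3.02 g; Tris base 12.76 g; L-proline 1.11 g; disodium phosphate 4.56 g

Working volume: 0.916 L.
sodium pyruvate: 3.3 g/L × 0.916 L = 3.02 g
Tris base: 115 mmol/L × 121.1 g/mol × 0.916 L ÷ 1000 = 12.76 g
L-proline: 0.121 g per 100 mL × 916 mL ÷ 100 = 1.11 g
disodium phosphate: 4.98 g/L × 0.916 L = 4.56 g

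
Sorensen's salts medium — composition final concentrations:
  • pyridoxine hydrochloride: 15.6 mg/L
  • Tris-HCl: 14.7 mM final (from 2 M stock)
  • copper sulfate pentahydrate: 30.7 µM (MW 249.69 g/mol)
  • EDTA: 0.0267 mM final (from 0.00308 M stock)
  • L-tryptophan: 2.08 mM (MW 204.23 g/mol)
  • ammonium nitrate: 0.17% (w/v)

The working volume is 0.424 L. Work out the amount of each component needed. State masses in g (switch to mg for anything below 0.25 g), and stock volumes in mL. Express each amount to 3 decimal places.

pyridoxine hydrochloride 6.614 mg; Tris-HCl 3.116 mL; copper sulfate pentahydrate 3.250 mg; EDTA 3.676 mL; L-tryptophan 180.115 mg; ammonium nitrate 0.721 g

Scale factor relative to 1 L: 0.424.
pyridoxine hydrochloride: 15.6 mg/L × 0.424 L = 6.614 mg
Tris-HCl: V = C2·V2/C1 = 14.7 mM × 424 mL ÷ 2000 mM = 3.116 mL
copper sulfate pentahydrate: 30.7 µmol/L × 249.69 g/mol × 0.424 L ÷ 1000 = 3.250 mg
EDTA: V = C2·V2/C1 = 0.0267 mM × 424 mL ÷ 3.08 mM = 3.676 mL
L-tryptophan: 2.08 mmol/L × 204.23 mg/mmol × 0.424 L = 180.115 mg
ammonium nitrate: 0.17% w/v = 1.7 g/L → 1.7 × 0.424 L = 0.721 g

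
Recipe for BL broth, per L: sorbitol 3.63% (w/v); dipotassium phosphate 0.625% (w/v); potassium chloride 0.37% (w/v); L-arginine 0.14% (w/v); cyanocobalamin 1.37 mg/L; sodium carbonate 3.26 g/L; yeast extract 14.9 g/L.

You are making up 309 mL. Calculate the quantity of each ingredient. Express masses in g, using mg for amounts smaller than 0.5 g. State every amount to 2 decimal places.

sorbitol 11.22 g; dipotassium phosphate 1.93 g; potassium chloride 1.14 g; L-arginine 432.60 mg; cyanocobalamin 0.42 mg; sodium carbonate 1.01 g; yeast extract 4.60 g

Working volume: 309 mL = 0.309 L.
sorbitol: 3.63 g per 100 mL × 309 mL ÷ 100 = 11.22 g
dipotassium phosphate: 0.625% w/v = 6.25 g/L → 6.25 × 0.309 L = 1.93 g
potassium chloride: 0.37 g per 100 mL × 309 mL ÷ 100 = 1.14 g
L-arginine: 0.14% w/v = 1.4 g/L → 1.4 × 0.309 L = 0.4326 g = 432.60 mg
cyanocobalamin: 1.37 mg/L × 0.309 L = 0.42 mg
sodium carbonate: 3.26 g/L × 0.309 L = 1.01 g
yeast extract: 14.9 g/L × 0.309 L = 4.60 g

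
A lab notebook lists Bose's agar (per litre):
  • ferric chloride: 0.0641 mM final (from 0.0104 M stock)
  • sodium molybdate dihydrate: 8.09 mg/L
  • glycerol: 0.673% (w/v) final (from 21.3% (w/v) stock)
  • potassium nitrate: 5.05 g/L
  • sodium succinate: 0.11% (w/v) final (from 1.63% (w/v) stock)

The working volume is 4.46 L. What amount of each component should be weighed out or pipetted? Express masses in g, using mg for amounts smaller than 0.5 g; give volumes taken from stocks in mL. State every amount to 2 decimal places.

Working volume: 4.46 L.
ferric chloride: V = C2·V2/C1 = 0.0641 mM × 4460 mL ÷ 10.4 mM = 27.49 mL
sodium molybdate dihydrate: 8.09 mg/L × 4.46 L = 36.08 mg
glycerol: dilute stock: 0.673% ÷ 21.3% × 4460 mL = 140.92 mL
potassium nitrate: 5.05 g/L × 4.46 L = 22.52 g
sodium succinate: V = C2·V2/C1 = 0.11% ÷ 1.63% × 4460 mL = 300.98 mL

ferric chloride 27.49 mL; sodium molybdate dihydrate 36.08 mg; glycerol 140.92 mL; potassium nitrate 22.52 g; sodium succinate 300.98 mL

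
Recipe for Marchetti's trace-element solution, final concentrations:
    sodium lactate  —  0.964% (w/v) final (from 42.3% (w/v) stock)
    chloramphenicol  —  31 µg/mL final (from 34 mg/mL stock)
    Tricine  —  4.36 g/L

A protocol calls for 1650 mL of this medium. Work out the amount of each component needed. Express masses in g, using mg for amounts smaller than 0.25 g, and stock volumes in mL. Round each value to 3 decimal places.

sodium lactate 37.603 mL; chloramphenicol 1.504 mL; Tricine 7.194 g

Scale factor relative to 1 L: 1.65.
sodium lactate: C1V1 = C2V2 → 0.964% ÷ 42.3% × 1650 mL = 37.603 mL
chloramphenicol: C1V1 = C2V2 → 31 µg/mL × 1650 mL ÷ 34000 µg/mL = 1.504 mL
Tricine: 4.36 g/L × 1.65 L = 7.194 g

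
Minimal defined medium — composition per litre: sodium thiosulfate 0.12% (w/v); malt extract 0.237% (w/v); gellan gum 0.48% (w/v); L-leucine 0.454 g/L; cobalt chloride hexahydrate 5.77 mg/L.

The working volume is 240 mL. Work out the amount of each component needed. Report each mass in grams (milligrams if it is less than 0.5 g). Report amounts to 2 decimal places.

Working volume: 240 mL = 0.24 L.
sodium thiosulfate: 0.12 g per 100 mL × 240 mL ÷ 100 = 0.288 g = 288.00 mg
malt extract: 0.237 g per 100 mL × 240 mL ÷ 100 = 0.57 g
gellan gum: 0.48 g per 100 mL × 240 mL ÷ 100 = 1.15 g
L-leucine: 0.454 g/L × 0.24 L = 0.10896 g = 108.96 mg
cobalt chloride hexahydrate: 5.77 mg/L × 0.24 L = 1.38 mg

sodium thiosulfate 288.00 mg; malt extract 0.57 g; gellan gum 1.15 g; L-leucine 108.96 mg; cobalt chloride hexahydrate 1.38 mg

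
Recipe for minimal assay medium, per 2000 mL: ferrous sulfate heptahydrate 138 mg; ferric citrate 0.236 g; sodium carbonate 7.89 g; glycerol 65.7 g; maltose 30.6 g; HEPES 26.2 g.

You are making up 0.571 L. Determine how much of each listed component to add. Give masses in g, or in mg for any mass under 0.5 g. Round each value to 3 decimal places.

ferrous sulfate heptahydrate 39.399 mg; ferric citrate 67.378 mg; sodium carbonate 2.253 g; glycerol 18.757 g; maltose 8.736 g; HEPES 7.480 g

Scale factor = 571 mL / 2000 mL = 0.2855.
ferrous sulfate heptahydrate: 138 mg × (571 mL / 2000 mL) = 39.399 mg
ferric citrate: 0.236 g × (571 mL / 2000 mL) = 0.067378 g = 67.378 mg
sodium carbonate: 7.89 g × (571 mL / 2000 mL) = 2.253 g
glycerol: 65.7 g × (571 mL / 2000 mL) = 18.757 g
maltose: 30.6 g × (571 mL / 2000 mL) = 8.736 g
HEPES: 26.2 g × (571 mL / 2000 mL) = 7.480 g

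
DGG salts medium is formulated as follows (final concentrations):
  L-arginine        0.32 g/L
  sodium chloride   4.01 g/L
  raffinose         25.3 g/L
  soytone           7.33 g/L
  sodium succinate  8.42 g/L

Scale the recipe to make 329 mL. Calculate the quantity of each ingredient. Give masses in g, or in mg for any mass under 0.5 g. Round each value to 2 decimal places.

Target volume = 329 mL = 0.329 L.
L-arginine: 0.32 g/L × 0.329 L = 0.10528 g = 105.28 mg
sodium chloride: 4.01 g/L × 0.329 L = 1.32 g
raffinose: 25.3 g/L × 0.329 L = 8.32 g
soytone: 7.33 g/L × 0.329 L = 2.41 g
sodium succinate: 8.42 g/L × 0.329 L = 2.77 g

L-arginine 105.28 mg; sodium chloride 1.32 g; raffinose 8.32 g; soytone 2.41 g; sodium succinate 2.77 g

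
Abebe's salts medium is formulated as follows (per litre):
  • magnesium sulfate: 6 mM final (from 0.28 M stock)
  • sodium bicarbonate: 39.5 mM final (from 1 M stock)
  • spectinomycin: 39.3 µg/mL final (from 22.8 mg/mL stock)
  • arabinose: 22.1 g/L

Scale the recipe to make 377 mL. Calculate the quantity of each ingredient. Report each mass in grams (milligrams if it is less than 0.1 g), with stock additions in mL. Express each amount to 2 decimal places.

magnesium sulfate 8.08 mL; sodium bicarbonate 14.89 mL; spectinomycin 0.65 mL; arabinose 8.33 g

Scale factor relative to 1 L: 0.377.
magnesium sulfate: V = C2·V2/C1 = 6 mM × 377 mL ÷ 280 mM = 8.08 mL
sodium bicarbonate: dilute stock: 39.5 mM × 377 mL ÷ 1000 mM = 14.89 mL
spectinomycin: C1V1 = C2V2 → 39.3 µg/mL × 377 mL ÷ 22800 µg/mL = 0.65 mL
arabinose: 22.1 g/L × 0.377 L = 8.33 g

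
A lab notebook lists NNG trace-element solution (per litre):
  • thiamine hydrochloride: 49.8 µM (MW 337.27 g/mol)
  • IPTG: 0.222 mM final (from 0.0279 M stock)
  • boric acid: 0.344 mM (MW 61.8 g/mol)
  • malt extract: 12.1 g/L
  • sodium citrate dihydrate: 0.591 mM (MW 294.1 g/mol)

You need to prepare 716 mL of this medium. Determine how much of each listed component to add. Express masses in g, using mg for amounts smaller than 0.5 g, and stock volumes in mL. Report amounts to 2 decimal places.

thiamine hydrochloride 12.03 mg; IPTG 5.70 mL; boric acid 15.22 mg; malt extract 8.66 g; sodium citrate dihydrate 124.45 mg

Working volume: 716 mL = 0.716 L.
thiamine hydrochloride: 49.8 µmol/L × 337.27 g/mol × 0.716 L ÷ 1000 = 12.03 mg
IPTG: dilute stock: 0.222 mM × 716 mL ÷ 27.9 mM = 5.70 mL
boric acid: 0.344 mmol/L × 61.8 mg/mmol × 0.716 L = 15.22 mg
malt extract: 12.1 g/L × 0.716 L = 8.66 g
sodium citrate dihydrate: 0.591 mmol/L × 294.1 mg/mmol × 0.716 L = 124.45 mg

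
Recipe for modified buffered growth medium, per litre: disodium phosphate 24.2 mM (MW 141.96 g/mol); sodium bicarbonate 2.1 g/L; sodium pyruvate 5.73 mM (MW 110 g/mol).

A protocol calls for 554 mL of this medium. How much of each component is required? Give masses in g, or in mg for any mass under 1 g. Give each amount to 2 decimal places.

Working volume: 554 mL = 0.554 L.
disodium phosphate: 24.2 mmol/L × 141.96 g/mol × 0.554 L ÷ 1000 = 1.90 g
sodium bicarbonate: 2.1 g/L × 0.554 L = 1.16 g
sodium pyruvate: 5.73 mmol/L × 110 mg/mmol × 0.554 L = 349.19 mg

disodium phosphate 1.90 g; sodium bicarbonate 1.16 g; sodium pyruvate 349.19 mg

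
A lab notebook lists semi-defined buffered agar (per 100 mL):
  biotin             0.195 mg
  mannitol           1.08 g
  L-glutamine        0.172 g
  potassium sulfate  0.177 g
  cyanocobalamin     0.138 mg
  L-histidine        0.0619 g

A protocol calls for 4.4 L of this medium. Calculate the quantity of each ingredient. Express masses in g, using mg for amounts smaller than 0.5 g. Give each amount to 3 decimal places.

biotin 8.580 mg; mannitol 47.520 g; L-glutamine 7.568 g; potassium sulfate 7.788 g; cyanocobalamin 6.072 mg; L-histidine 2.724 g

Ratio of target to recipe volume: 4400 / 100 = 44.
biotin: 0.195 mg × (4400 mL / 100 mL) = 8.580 mg
mannitol: 1.08 g × (4400 mL / 100 mL) = 47.520 g
L-glutamine: 0.172 g × (4400 mL / 100 mL) = 7.568 g
potassium sulfate: 0.177 g × (4400 mL / 100 mL) = 7.788 g
cyanocobalamin: 0.138 mg × (4400 mL / 100 mL) = 6.072 mg
L-histidine: 0.0619 g × (4400 mL / 100 mL) = 2.724 g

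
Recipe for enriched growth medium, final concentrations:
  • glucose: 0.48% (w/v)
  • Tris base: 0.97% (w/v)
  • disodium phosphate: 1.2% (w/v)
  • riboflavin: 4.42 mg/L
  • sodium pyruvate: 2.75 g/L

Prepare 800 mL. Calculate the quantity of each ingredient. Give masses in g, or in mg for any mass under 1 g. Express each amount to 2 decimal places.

glucose 3.84 g; Tris base 7.76 g; disodium phosphate 9.60 g; riboflavin 3.54 mg; sodium pyruvate 2.20 g

Scale factor relative to 1 L: 0.8.
glucose: 0.48 g per 100 mL × 800 mL ÷ 100 = 3.84 g
Tris base: 0.97% w/v = 9.7 g/L → 9.7 × 0.8 L = 7.76 g
disodium phosphate: 1.2 g per 100 mL × 800 mL ÷ 100 = 9.60 g
riboflavin: 4.42 mg/L × 0.8 L = 3.54 mg
sodium pyruvate: 2.75 g/L × 0.8 L = 2.20 g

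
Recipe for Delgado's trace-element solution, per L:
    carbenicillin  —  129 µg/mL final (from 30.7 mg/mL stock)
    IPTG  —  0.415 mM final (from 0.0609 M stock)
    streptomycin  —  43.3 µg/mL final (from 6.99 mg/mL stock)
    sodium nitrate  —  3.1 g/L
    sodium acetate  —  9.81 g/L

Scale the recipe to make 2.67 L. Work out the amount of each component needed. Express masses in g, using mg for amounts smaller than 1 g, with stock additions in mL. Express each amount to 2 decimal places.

Scale factor relative to 1 L: 2.67.
carbenicillin: dilute stock: 129 µg/mL × 2670 mL ÷ 30700 µg/mL = 11.22 mL
IPTG: C1V1 = C2V2 → 0.415 mM × 2670 mL ÷ 60.9 mM = 18.19 mL
streptomycin: dilute stock: 43.3 µg/mL × 2670 mL ÷ 6990 µg/mL = 16.54 mL
sodium nitrate: 3.1 g/L × 2.67 L = 8.28 g
sodium acetate: 9.81 g/L × 2.67 L = 26.19 g

carbenicillin 11.22 mL; IPTG 18.19 mL; streptomycin 16.54 mL; sodium nitrate 8.28 g; sodium acetate 26.19 g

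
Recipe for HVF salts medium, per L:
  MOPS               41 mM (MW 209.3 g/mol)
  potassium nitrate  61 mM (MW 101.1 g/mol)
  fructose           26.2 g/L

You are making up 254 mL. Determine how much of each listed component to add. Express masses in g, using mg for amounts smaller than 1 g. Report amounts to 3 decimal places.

Target volume = 254 mL = 0.254 L.
MOPS: 41 mmol/L × 209.3 g/mol × 0.254 L ÷ 1000 = 2.180 g
potassium nitrate: 61 mmol/L × 101.1 g/mol × 0.254 L ÷ 1000 = 1.566 g
fructose: 26.2 g/L × 0.254 L = 6.655 g

MOPS 2.180 g; potassium nitrate 1.566 g; fructose 6.655 g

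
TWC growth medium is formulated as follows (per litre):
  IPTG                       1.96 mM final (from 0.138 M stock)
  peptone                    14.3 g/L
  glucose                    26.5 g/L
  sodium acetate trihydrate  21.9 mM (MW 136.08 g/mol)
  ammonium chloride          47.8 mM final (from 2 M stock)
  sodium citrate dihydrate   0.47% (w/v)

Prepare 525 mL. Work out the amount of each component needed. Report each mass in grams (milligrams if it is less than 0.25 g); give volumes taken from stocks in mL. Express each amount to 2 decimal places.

IPTG 7.46 mL; peptone 7.51 g; glucose 13.91 g; sodium acetate trihydrate 1.56 g; ammonium chloride 12.55 mL; sodium citrate dihydrate 2.47 g

Working volume: 525 mL = 0.525 L.
IPTG: V = C2·V2/C1 = 1.96 mM × 525 mL ÷ 138 mM = 7.46 mL
peptone: 14.3 g/L × 0.525 L = 7.51 g
glucose: 26.5 g/L × 0.525 L = 13.91 g
sodium acetate trihydrate: 21.9 mmol/L × 136.08 g/mol × 0.525 L ÷ 1000 = 1.56 g
ammonium chloride: C1V1 = C2V2 → 47.8 mM × 525 mL ÷ 2000 mM = 12.55 mL
sodium citrate dihydrate: 0.47 g per 100 mL × 525 mL ÷ 100 = 2.47 g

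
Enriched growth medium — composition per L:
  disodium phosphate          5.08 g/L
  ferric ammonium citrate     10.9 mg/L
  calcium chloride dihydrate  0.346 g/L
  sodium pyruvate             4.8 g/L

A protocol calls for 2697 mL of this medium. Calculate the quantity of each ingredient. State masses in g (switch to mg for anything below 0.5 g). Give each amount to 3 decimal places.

Scale factor relative to 1 L: 2.697.
disodium phosphate: 5.08 g/L × 2.697 L = 13.701 g
ferric ammonium citrate: 10.9 mg/L × 2.697 L = 29.397 mg
calcium chloride dihydrate: 0.346 g/L × 2.697 L = 0.933 g
sodium pyruvate: 4.8 g/L × 2.697 L = 12.946 g

disodium phosphate 13.701 g; ferric ammonium citrate 29.397 mg; calcium chloride dihydrate 0.933 g; sodium pyruvate 12.946 g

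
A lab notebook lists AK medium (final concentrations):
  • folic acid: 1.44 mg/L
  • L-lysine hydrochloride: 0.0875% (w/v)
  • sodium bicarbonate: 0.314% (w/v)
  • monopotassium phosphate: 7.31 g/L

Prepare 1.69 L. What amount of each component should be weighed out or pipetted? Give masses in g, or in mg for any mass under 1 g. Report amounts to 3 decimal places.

folic acid 2.434 mg; L-lysine hydrochloride 1.479 g; sodium bicarbonate 5.307 g; monopotassium phosphate 12.354 g

Scale factor relative to 1 L: 1.69.
folic acid: 1.44 mg/L × 1.69 L = 2.434 mg
L-lysine hydrochloride: 0.0875% w/v = 0.875 g/L → 0.875 × 1.69 L = 1.479 g
sodium bicarbonate: 0.314 g per 100 mL × 1690 mL ÷ 100 = 5.307 g
monopotassium phosphate: 7.31 g/L × 1.69 L = 12.354 g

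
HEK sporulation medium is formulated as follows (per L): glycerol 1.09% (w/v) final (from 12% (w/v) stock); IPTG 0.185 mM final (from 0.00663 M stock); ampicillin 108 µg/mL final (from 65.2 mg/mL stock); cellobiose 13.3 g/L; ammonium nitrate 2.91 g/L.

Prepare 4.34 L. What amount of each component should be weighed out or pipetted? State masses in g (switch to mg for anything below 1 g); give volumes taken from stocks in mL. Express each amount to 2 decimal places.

glycerol 394.22 mL; IPTG 121.10 mL; ampicillin 7.19 mL; cellobiose 57.72 g; ammonium nitrate 12.63 g

Working volume: 4.34 L.
glycerol: dilute stock: 1.09% ÷ 12% × 4340 mL = 394.22 mL
IPTG: V = C2·V2/C1 = 0.185 mM × 4340 mL ÷ 6.63 mM = 121.10 mL
ampicillin: dilute stock: 108 µg/mL × 4340 mL ÷ 65200 µg/mL = 7.19 mL
cellobiose: 13.3 g/L × 4.34 L = 57.72 g
ammonium nitrate: 2.91 g/L × 4.34 L = 12.63 g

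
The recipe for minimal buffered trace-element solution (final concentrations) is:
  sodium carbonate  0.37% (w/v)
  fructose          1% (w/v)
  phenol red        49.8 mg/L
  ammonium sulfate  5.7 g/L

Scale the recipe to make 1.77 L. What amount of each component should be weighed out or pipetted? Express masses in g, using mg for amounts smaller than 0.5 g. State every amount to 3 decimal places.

sodium carbonate 6.549 g; fructose 17.700 g; phenol red 88.146 mg; ammonium sulfate 10.089 g

Working volume: 1.77 L.
sodium carbonate: 0.37 g per 100 mL × 1770 mL ÷ 100 = 6.549 g
fructose: 1 g per 100 mL × 1770 mL ÷ 100 = 17.700 g
phenol red: 49.8 mg/L × 1.77 L = 88.146 mg
ammonium sulfate: 5.7 g/L × 1.77 L = 10.089 g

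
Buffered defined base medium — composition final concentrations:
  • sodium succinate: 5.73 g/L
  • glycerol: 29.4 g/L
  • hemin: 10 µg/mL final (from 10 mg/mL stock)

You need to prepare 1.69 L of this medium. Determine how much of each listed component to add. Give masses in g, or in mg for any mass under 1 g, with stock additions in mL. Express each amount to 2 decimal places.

sodium succinate 9.68 g; glycerol 49.69 g; hemin 1.69 mL

Working volume: 1.69 L.
sodium succinate: 5.73 g/L × 1.69 L = 9.68 g
glycerol: 29.4 g/L × 1.69 L = 49.69 g
hemin: V = C2·V2/C1 = 10 µg/mL × 1690 mL ÷ 10000 µg/mL = 1.69 mL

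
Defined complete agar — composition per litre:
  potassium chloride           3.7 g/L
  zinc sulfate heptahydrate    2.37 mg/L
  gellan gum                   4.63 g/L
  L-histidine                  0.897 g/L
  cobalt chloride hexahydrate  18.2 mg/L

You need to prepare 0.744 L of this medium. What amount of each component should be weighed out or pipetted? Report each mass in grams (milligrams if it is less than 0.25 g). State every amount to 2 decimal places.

Working volume: 0.744 L.
potassium chloride: 3.7 g/L × 0.744 L = 2.75 g
zinc sulfate heptahydrate: 2.37 mg/L × 0.744 L = 1.76 mg
gellan gum: 4.63 g/L × 0.744 L = 3.44 g
L-histidine: 0.897 g/L × 0.744 L = 0.67 g
cobalt chloride hexahydrate: 18.2 mg/L × 0.744 L = 13.54 mg

potassium chloride 2.75 g; zinc sulfate heptahydrate 1.76 mg; gellan gum 3.44 g; L-histidine 0.67 g; cobalt chloride hexahydrate 13.54 mg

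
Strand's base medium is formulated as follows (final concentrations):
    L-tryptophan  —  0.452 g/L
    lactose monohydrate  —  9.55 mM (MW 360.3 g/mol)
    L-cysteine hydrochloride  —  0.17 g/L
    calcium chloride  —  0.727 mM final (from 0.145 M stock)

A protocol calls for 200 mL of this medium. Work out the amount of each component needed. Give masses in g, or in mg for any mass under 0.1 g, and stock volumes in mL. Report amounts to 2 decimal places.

L-tryptophan 90.40 mg; lactose monohydrate 0.69 g; L-cysteine hydrochloride 34.00 mg; calcium chloride 1.00 mL

Scale factor relative to 1 L: 0.2.
L-tryptophan: 0.452 g/L × 0.2 L = 0.0904 g = 90.40 mg
lactose monohydrate: 9.55 mmol/L × 360.3 g/mol × 0.2 L ÷ 1000 = 0.69 g
L-cysteine hydrochloride: 0.17 g/L × 0.2 L = 0.034 g = 34.00 mg
calcium chloride: V = C2·V2/C1 = 0.727 mM × 200 mL ÷ 145 mM = 1.00 mL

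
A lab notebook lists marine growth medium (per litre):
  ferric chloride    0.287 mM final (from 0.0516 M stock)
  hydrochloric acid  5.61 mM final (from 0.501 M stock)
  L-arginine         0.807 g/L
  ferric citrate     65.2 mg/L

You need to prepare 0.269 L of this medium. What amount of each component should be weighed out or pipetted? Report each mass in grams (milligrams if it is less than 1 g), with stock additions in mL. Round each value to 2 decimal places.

Working volume: 0.269 L.
ferric chloride: C1V1 = C2V2 → 0.287 mM × 269 mL ÷ 51.6 mM = 1.50 mL
hydrochloric acid: C1V1 = C2V2 → 5.61 mM × 269 mL ÷ 501 mM = 3.01 mL
L-arginine: 0.807 g/L × 0.269 L = 0.217083 g = 217.08 mg
ferric citrate: 65.2 mg/L × 0.269 L = 17.54 mg

ferric chloride 1.50 mL; hydrochloric acid 3.01 mL; L-arginine 217.08 mg; ferric citrate 17.54 mg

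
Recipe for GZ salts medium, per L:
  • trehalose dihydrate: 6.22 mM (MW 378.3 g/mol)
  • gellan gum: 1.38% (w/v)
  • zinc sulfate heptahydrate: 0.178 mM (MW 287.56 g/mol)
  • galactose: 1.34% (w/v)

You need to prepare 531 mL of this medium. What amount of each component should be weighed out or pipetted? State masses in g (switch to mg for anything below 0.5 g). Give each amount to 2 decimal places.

trehalose dihydrate 1.25 g; gellan gum 7.33 g; zinc sulfate heptahydrate 27.18 mg; galactose 7.12 g

Target volume = 531 mL = 0.531 L.
trehalose dihydrate: 6.22 mmol/L × 378.3 g/mol × 0.531 L ÷ 1000 = 1.25 g
gellan gum: 1.38 g per 100 mL × 531 mL ÷ 100 = 7.33 g
zinc sulfate heptahydrate: 0.178 mmol/L × 287.56 mg/mmol × 0.531 L = 27.18 mg
galactose: 1.34 g per 100 mL × 531 mL ÷ 100 = 7.12 g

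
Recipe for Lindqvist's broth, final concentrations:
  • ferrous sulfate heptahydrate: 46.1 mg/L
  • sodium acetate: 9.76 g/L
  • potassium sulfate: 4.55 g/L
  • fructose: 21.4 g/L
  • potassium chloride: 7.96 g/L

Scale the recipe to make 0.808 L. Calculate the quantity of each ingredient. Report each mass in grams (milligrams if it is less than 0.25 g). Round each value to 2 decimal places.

Working volume: 0.808 L.
ferrous sulfate heptahydrate: 46.1 mg/L × 0.808 L = 37.25 mg
sodium acetate: 9.76 g/L × 0.808 L = 7.89 g
potassium sulfate: 4.55 g/L × 0.808 L = 3.68 g
fructose: 21.4 g/L × 0.808 L = 17.29 g
potassium chloride: 7.96 g/L × 0.808 L = 6.43 g

ferrous sulfate heptahydrate 37.25 mg; sodium acetate 7.89 g; potassium sulfate 3.68 g; fructose 17.29 g; potassium chloride 6.43 g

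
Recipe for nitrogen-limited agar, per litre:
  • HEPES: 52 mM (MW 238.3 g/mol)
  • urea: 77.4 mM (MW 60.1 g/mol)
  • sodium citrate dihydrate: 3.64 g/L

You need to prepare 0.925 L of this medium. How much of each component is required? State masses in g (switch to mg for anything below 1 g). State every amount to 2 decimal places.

Working volume: 0.925 L.
HEPES: 52 mmol/L × 238.3 g/mol × 0.925 L ÷ 1000 = 11.46 g
urea: 77.4 mmol/L × 60.1 g/mol × 0.925 L ÷ 1000 = 4.30 g
sodium citrate dihydrate: 3.64 g/L × 0.925 L = 3.37 g

HEPES 11.46 g; urea 4.30 g; sodium citrate dihydrate 3.37 g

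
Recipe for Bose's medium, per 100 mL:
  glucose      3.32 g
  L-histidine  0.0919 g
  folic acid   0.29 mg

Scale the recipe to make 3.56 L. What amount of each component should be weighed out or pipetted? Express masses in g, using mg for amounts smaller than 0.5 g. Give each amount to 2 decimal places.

glucose 118.19 g; L-histidine 3.27 g; folic acid 10.32 mg

Ratio of target to recipe volume: 3560 / 100 = 35.6.
glucose: 3.32 g × (3560 mL / 100 mL) = 118.19 g
L-histidine: 0.0919 g × (3560 mL / 100 mL) = 3.27 g
folic acid: 0.29 mg × (3560 mL / 100 mL) = 10.32 mg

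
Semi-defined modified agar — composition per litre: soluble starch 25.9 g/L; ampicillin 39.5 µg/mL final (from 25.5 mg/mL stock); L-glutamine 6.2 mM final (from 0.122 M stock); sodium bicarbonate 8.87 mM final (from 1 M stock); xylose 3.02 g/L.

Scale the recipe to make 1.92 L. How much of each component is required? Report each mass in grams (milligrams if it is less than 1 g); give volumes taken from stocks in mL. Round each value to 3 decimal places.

soluble starch 49.728 g; ampicillin 2.974 mL; L-glutamine 97.574 mL; sodium bicarbonate 17.030 mL; xylose 5.798 g

Scale factor relative to 1 L: 1.92.
soluble starch: 25.9 g/L × 1.92 L = 49.728 g
ampicillin: C1V1 = C2V2 → 39.5 µg/mL × 1920 mL ÷ 25500 µg/mL = 2.974 mL
L-glutamine: dilute stock: 6.2 mM × 1920 mL ÷ 122 mM = 97.574 mL
sodium bicarbonate: C1V1 = C2V2 → 8.87 mM × 1920 mL ÷ 1000 mM = 17.030 mL
xylose: 3.02 g/L × 1.92 L = 5.798 g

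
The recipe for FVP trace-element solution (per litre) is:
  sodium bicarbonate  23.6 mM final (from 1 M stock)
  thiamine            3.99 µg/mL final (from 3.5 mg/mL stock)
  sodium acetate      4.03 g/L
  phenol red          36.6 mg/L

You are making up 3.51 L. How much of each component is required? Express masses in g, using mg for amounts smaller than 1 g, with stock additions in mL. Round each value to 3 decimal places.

Working volume: 3.51 L.
sodium bicarbonate: C1V1 = C2V2 → 23.6 mM × 3510 mL ÷ 1000 mM = 82.836 mL
thiamine: C1V1 = C2V2 → 3.99 µg/mL × 3510 mL ÷ 3500 µg/mL = 4.001 mL
sodium acetate: 4.03 g/L × 3.51 L = 14.145 g
phenol red: 36.6 mg/L × 3.51 L = 128.466 mg

sodium bicarbonate 82.836 mL; thiamine 4.001 mL; sodium acetate 14.145 g; phenol red 128.466 mg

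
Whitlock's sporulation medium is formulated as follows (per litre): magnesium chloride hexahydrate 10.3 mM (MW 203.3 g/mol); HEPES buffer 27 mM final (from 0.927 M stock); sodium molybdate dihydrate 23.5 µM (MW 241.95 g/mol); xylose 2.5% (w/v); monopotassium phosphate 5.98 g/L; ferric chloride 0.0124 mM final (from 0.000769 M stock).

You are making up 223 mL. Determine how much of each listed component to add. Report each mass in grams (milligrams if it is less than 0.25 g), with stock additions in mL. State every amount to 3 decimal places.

Target volume = 223 mL = 0.223 L.
magnesium chloride hexahydrate: 10.3 mmol/L × 203.3 g/mol × 0.223 L ÷ 1000 = 0.467 g
HEPES buffer: V = C2·V2/C1 = 27 mM × 223 mL ÷ 927 mM = 6.495 mL
sodium molybdate dihydrate: 23.5 µmol/L × 241.95 g/mol × 0.223 L ÷ 1000 = 1.268 mg
xylose: 2.5% w/v = 25 g/L → 25 × 0.223 L = 5.575 g
monopotassium phosphate: 5.98 g/L × 0.223 L = 1.334 g
ferric chloride: V = C2·V2/C1 = 0.0124 mM × 223 mL ÷ 0.769 mM = 3.596 mL

magnesium chloride hexahydrate 0.467 g; HEPES buffer 6.495 mL; sodium molybdate dihydrate 1.268 mg; xylose 5.575 g; monopotassium phosphate 1.334 g; ferric chloride 3.596 mL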